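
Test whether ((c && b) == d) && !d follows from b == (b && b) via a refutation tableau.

Initial set: {(b == (b && b)); !(((c && b) == d) && !d)}.
(b == (b && b)): β-rule — branch into b, (b && b)  //  !b, !(b && b).
  branch 1 (add b, (b && b)):
    (b && b): α-rule — add b, b.
    !(((c && b) == d) && !d): β-rule — branch into !((c && b) == d)  //  !!d.
      branch 1.1 (add !((c && b) == d)):
        !((c && b) == d): β-rule — branch into (c && b), !d  //  !(c && b), d.
          branch 1.1.1 (add (c && b), !d):
            (c && b): α-rule — add c, b.
            ○ open, literals {b=1, c=1, d=0}.
          branch 1.1.2 (add !(c && b), d):
            !(c && b): β-rule — branch into !c  //  !b.
              branch 1.1.2.1 (add !c):
                ○ open, literals {b=1, c=0, d=1}.
              branch 1.1.2.2 (add !b):
                × closes — contains both b and !b.
      branch 1.2 (add !!d):
        ○ open, literals {b=1, d=1}.
  branch 2 (add !b, !(b && b)):
    !(((c && b) == d) && !d): β-rule — branch into !((c && b) == d)  //  !!d.
      branch 2.1 (add !((c && b) == d)):
        !(b && b): β-rule — branch into !b  //  !b.
          branch 2.1.1 (add !b):
            !((c && b) == d): β-rule — branch into (c && b), !d  //  !(c && b), d.
              branch 2.1.1.1 (add (c && b), !d):
                (c && b): α-rule — add c, b.
                × closes — contains both b and !b.
              branch 2.1.1.2 (add !(c && b), d):
                !(c && b): β-rule — branch into !c  //  !b.
                  branch 2.1.1.2.1 (add !c):
                    ○ open, literals {b=0, c=0, d=1}.
                  branch 2.1.1.2.2 (add !b):
                    ○ open, literals {b=0, d=1}.
          branch 2.1.2 (add !b):
            !((c && b) == d): β-rule — branch into (c && b), !d  //  !(c && b), d.
              branch 2.1.2.1 (add (c && b), !d):
                (c && b): α-rule — add c, b.
                × closes — contains both b and !b.
              branch 2.1.2.2 (add !(c && b), d):
                !(c && b): β-rule — branch into !c  //  !b.
                  branch 2.1.2.2.1 (add !c):
                    ○ open, literals {b=0, c=0, d=1}.
                  branch 2.1.2.2.2 (add !b):
                    ○ open, literals {b=0, d=1}.
      branch 2.2 (add !!d):
        !(b && b): β-rule — branch into !b  //  !b.
          branch 2.2.1 (add !b):
            ○ open, literals {b=0, d=1}.
          branch 2.2.2 (add !b):
            ○ open, literals {b=0, d=1}.
3 branches closed, 9 open.
An open branch gives a countermodel: b=1, c=1, d=0 (unmentioned atoms arbitrary); the premises hold there but the conclusion fails.

No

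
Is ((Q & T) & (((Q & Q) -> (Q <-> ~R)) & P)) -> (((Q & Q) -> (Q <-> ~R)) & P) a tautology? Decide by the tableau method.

Assume the negation and expand:
Initial set: {~(((Q & T) & (((Q & Q) -> (Q <-> ~R)) & P)) -> (((Q & Q) -> (Q <-> ~R)) & P))}.
~(((Q & T) & (((Q & Q) -> (Q <-> ~R)) & P)) -> (((Q & Q) -> (Q <-> ~R)) & P)): α-rule — add ((Q & T) & (((Q & Q) -> (Q <-> ~R)) & P)), ~(((Q & Q) -> (Q <-> ~R)) & P).
((Q & T) & (((Q & Q) -> (Q <-> ~R)) & P)): α-rule — add (Q & T), (((Q & Q) -> (Q <-> ~R)) & P).
(Q & T): α-rule — add Q, T.
(((Q & Q) -> (Q <-> ~R)) & P): α-rule — add ((Q & Q) -> (Q <-> ~R)), P.
~(((Q & Q) -> (Q <-> ~R)) & P): β-rule — branch into ~((Q & Q) -> (Q <-> ~R))  //  ~P.
  branch 1 (add ~((Q & Q) -> (Q <-> ~R))):
    ~((Q & Q) -> (Q <-> ~R)): α-rule — add (Q & Q), ~(Q <-> ~R).
    (Q & Q): α-rule — add Q, Q.
    ((Q & Q) -> (Q <-> ~R)): β-rule — branch into ~(Q & Q)  //  (Q <-> ~R).
      branch 1.1 (add ~(Q & Q)):
        ~(Q <-> ~R): β-rule — branch into Q, ~~R  //  ~Q, ~R.
          branch 1.1.1 (add Q, ~~R):
            ~(Q & Q): β-rule — branch into ~Q  //  ~Q.
              branch 1.1.1.1 (add ~Q):
                × closes — contains both Q and ~Q.
              branch 1.1.1.2 (add ~Q):
                × closes — contains both Q and ~Q.
          branch 1.1.2 (add ~Q, ~R):
            × closes — contains both Q and ~Q.
      branch 1.2 (add (Q <-> ~R)):
        ~(Q <-> ~R): β-rule — branch into Q, ~~R  //  ~Q, ~R.
          branch 1.2.1 (add Q, ~~R):
            (Q <-> ~R): β-rule — branch into Q, ~R  //  ~Q, ~~R.
              branch 1.2.1.1 (add Q, ~R):
                × closes — contains both R and ~R.
              branch 1.2.1.2 (add ~Q, ~~R):
                × closes — contains both Q and ~Q.
          branch 1.2.2 (add ~Q, ~R):
            × closes — contains both Q and ~Q.
  branch 2 (add ~P):
    × closes — contains both P and ~P.
All 7 branches close.
Every branch closed, so the negation is unsatisfiable and the formula is valid.

Valid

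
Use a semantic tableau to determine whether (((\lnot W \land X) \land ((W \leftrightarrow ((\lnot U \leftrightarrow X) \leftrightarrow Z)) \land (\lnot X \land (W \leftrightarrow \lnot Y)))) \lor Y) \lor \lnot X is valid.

Not valid

Assume the negation and expand:
Initial set: {\lnot ((((\lnot W \land X) \land ((W \leftrightarrow ((\lnot U \leftrightarrow X) \leftrightarrow Z)) \land (\lnot X \land (W \leftrightarrow \lnot Y)))) \lor Y) \lor \lnot X)}.
\lnot ((((\lnot W \land X) \land ((W \leftrightarrow ((\lnot U \leftrightarrow X) \leftrightarrow Z)) \land (\lnot X \land (W \leftrightarrow \lnot Y)))) \lor Y) \lor \lnot X): α-rule — add \lnot (((\lnot W \land X) \land ((W \leftrightarrow ((\lnot U \leftrightarrow X) \leftrightarrow Z)) \land (\lnot X \land (W \leftrightarrow \lnot Y)))) \lor Y), \lnot \lnot X.
\lnot (((\lnot W \land X) \land ((W \leftrightarrow ((\lnot U \leftrightarrow X) \leftrightarrow Z)) \land (\lnot X \land (W \leftrightarrow \lnot Y)))) \lor Y): α-rule — add \lnot ((\lnot W \land X) \land ((W \leftrightarrow ((\lnot U \leftrightarrow X) \leftrightarrow Z)) \land (\lnot X \land (W \leftrightarrow \lnot Y)))), \lnot Y.
\lnot ((\lnot W \land X) \land ((W \leftrightarrow ((\lnot U \leftrightarrow X) \leftrightarrow Z)) \land (\lnot X \land (W \leftrightarrow \lnot Y)))): β-rule — branch into \lnot (\lnot W \land X)  //  \lnot ((W \leftrightarrow ((\lnot U \leftrightarrow X) \leftrightarrow Z)) \land (\lnot X \land (W \leftrightarrow \lnot Y))).
  branch 1 (add \lnot (\lnot W \land X)):
    \lnot (\lnot W \land X): β-rule — branch into \lnot \lnot W  //  \lnot X.
      branch 1.1 (add \lnot \lnot W):
        ○ open, literals {W=T, X=T, Y=F}.
      branch 1.2 (add \lnot X):
        × closes — contains both X and \lnot X.
  branch 2 (add \lnot ((W \leftrightarrow ((\lnot U \leftrightarrow X) \leftrightarrow Z)) \land (\lnot X \land (W \leftrightarrow \lnot Y)))):
    \lnot ((W \leftrightarrow ((\lnot U \leftrightarrow X) \leftrightarrow Z)) \land (\lnot X \land (W \leftrightarrow \lnot Y))): β-rule — branch into \lnot (W \leftrightarrow ((\lnot U \leftrightarrow X) \leftrightarrow Z))  //  \lnot (\lnot X \land (W \leftrightarrow \lnot Y)).
      branch 2.1 (add \lnot (W \leftrightarrow ((\lnot U \leftrightarrow X) \leftrightarrow Z))):
        \lnot (W \leftrightarrow ((\lnot U \leftrightarrow X) \leftrightarrow Z)): β-rule — branch into W, \lnot ((\lnot U \leftrightarrow X) \leftrightarrow Z)  //  \lnot W, ((\lnot U \leftrightarrow X) \leftrightarrow Z).
          branch 2.1.1 (add W, \lnot ((\lnot U \leftrightarrow X) \leftrightarrow Z)):
            \lnot ((\lnot U \leftrightarrow X) \leftrightarrow Z): β-rule — branch into (\lnot U \leftrightarrow X), \lnot Z  //  \lnot (\lnot U \leftrightarrow X), Z.
              branch 2.1.1.1 (add (\lnot U \leftrightarrow X), \lnot Z):
                (\lnot U \leftrightarrow X): β-rule — branch into \lnot U, X  //  \lnot \lnot U, \lnot X.
                  branch 2.1.1.1.1 (add \lnot U, X):
                    ○ open, literals {U=F, W=T, X=T, Y=F, Z=F}.
                  branch 2.1.1.1.2 (add \lnot \lnot U, \lnot X):
                    × closes — contains both X and \lnot X.
              branch 2.1.1.2 (add \lnot (\lnot U \leftrightarrow X), Z):
                \lnot (\lnot U \leftrightarrow X): β-rule — branch into \lnot U, \lnot X  //  \lnot \lnot U, X.
                  branch 2.1.1.2.1 (add \lnot U, \lnot X):
                    × closes — contains both X and \lnot X.
                  branch 2.1.1.2.2 (add \lnot \lnot U, X):
                    ○ open, literals {U=T, W=T, X=T, Y=F, Z=T}.
          branch 2.1.2 (add \lnot W, ((\lnot U \leftrightarrow X) \leftrightarrow Z)):
            ((\lnot U \leftrightarrow X) \leftrightarrow Z): β-rule — branch into (\lnot U \leftrightarrow X), Z  //  \lnot (\lnot U \leftrightarrow X), \lnot Z.
              branch 2.1.2.1 (add (\lnot U \leftrightarrow X), Z):
                (\lnot U \leftrightarrow X): β-rule — branch into \lnot U, X  //  \lnot \lnot U, \lnot X.
                  branch 2.1.2.1.1 (add \lnot U, X):
                    ○ open, literals {U=F, W=F, X=T, Y=F, Z=T}.
                  branch 2.1.2.1.2 (add \lnot \lnot U, \lnot X):
                    × closes — contains both X and \lnot X.
              branch 2.1.2.2 (add \lnot (\lnot U \leftrightarrow X), \lnot Z):
                \lnot (\lnot U \leftrightarrow X): β-rule — branch into \lnot U, \lnot X  //  \lnot \lnot U, X.
                  branch 2.1.2.2.1 (add \lnot U, \lnot X):
                    × closes — contains both X and \lnot X.
                  branch 2.1.2.2.2 (add \lnot \lnot U, X):
                    ○ open, literals {U=T, W=F, X=T, Y=F, Z=F}.
      branch 2.2 (add \lnot (\lnot X \land (W \leftrightarrow \lnot Y))):
        \lnot (\lnot X \land (W \leftrightarrow \lnot Y)): β-rule — branch into \lnot \lnot X  //  \lnot (W \leftrightarrow \lnot Y).
          branch 2.2.1 (add \lnot \lnot X):
            ○ open, literals {X=T, Y=F}.
          branch 2.2.2 (add \lnot (W \leftrightarrow \lnot Y)):
            \lnot (W \leftrightarrow \lnot Y): β-rule — branch into W, \lnot \lnot Y  //  \lnot W, \lnot Y.
              branch 2.2.2.1 (add W, \lnot \lnot Y):
                × closes — contains both Y and \lnot Y.
              branch 2.2.2.2 (add \lnot W, \lnot Y):
                ○ open, literals {W=F, X=T, Y=F}.
6 branches closed, 7 open.
An open branch gives a countermodel: W=T, X=T, Y=F (unmentioned atoms arbitrary); under it the original formula is false.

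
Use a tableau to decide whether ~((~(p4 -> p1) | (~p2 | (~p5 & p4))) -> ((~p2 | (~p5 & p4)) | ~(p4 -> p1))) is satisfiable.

Initial set: {~((~(p4 -> p1) | (~p2 | (~p5 & p4))) -> ((~p2 | (~p5 & p4)) | ~(p4 -> p1)))}.
~((~(p4 -> p1) | (~p2 | (~p5 & p4))) -> ((~p2 | (~p5 & p4)) | ~(p4 -> p1))): α-rule — add (~(p4 -> p1) | (~p2 | (~p5 & p4))), ~((~p2 | (~p5 & p4)) | ~(p4 -> p1)).
~((~p2 | (~p5 & p4)) | ~(p4 -> p1)): α-rule — add ~(~p2 | (~p5 & p4)), ~~(p4 -> p1).
~(~p2 | (~p5 & p4)): α-rule — add ~~p2, ~(~p5 & p4).
(~(p4 -> p1) | (~p2 | (~p5 & p4))): β-rule — branch into ~(p4 -> p1)  //  (~p2 | (~p5 & p4)).
  branch 1 (add ~(p4 -> p1)):
    ~(p4 -> p1): α-rule — add p4, ~p1.
    ~~(p4 -> p1): β-rule — branch into ~p4  //  p1.
      branch 1.1 (add ~p4):
        × closes — contains both p4 and ~p4.
      branch 1.2 (add p1):
        × closes — contains both p1 and ~p1.
  branch 2 (add (~p2 | (~p5 & p4))):
    ~~(p4 -> p1): β-rule — branch into ~p4  //  p1.
      branch 2.1 (add ~p4):
        ~(~p5 & p4): β-rule — branch into ~~p5  //  ~p4.
          branch 2.1.1 (add ~~p5):
            (~p2 | (~p5 & p4)): β-rule — branch into ~p2  //  (~p5 & p4).
              branch 2.1.1.1 (add ~p2):
                × closes — contains both p2 and ~p2.
              branch 2.1.1.2 (add (~p5 & p4)):
                (~p5 & p4): α-rule — add ~p5, p4.
                × closes — contains both p5 and ~p5.
          branch 2.1.2 (add ~p4):
            (~p2 | (~p5 & p4)): β-rule — branch into ~p2  //  (~p5 & p4).
              branch 2.1.2.1 (add ~p2):
                × closes — contains both p2 and ~p2.
              branch 2.1.2.2 (add (~p5 & p4)):
                (~p5 & p4): α-rule — add ~p5, p4.
                × closes — contains both p4 and ~p4.
      branch 2.2 (add p1):
        ~(~p5 & p4): β-rule — branch into ~~p5  //  ~p4.
          branch 2.2.1 (add ~~p5):
            (~p2 | (~p5 & p4)): β-rule — branch into ~p2  //  (~p5 & p4).
              branch 2.2.1.1 (add ~p2):
                × closes — contains both p2 and ~p2.
              branch 2.2.1.2 (add (~p5 & p4)):
                (~p5 & p4): α-rule — add ~p5, p4.
                × closes — contains both p5 and ~p5.
          branch 2.2.2 (add ~p4):
            (~p2 | (~p5 & p4)): β-rule — branch into ~p2  //  (~p5 & p4).
              branch 2.2.2.1 (add ~p2):
                × closes — contains both p2 and ~p2.
              branch 2.2.2.2 (add (~p5 & p4)):
                (~p5 & p4): α-rule — add ~p5, p4.
                × closes — contains both p4 and ~p4.
All 10 branches close.
Every branch closed; the formula is unsatisfiable.

Unsatisfiable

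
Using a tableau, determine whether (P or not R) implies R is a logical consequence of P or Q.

No

Initial set: {(P or Q); not ((P or not R) implies R)}.
not ((P or not R) implies R): α-rule — add (P or not R), not R.
(P or Q): β-rule — branch into P  //  Q.
  branch 1 (add P):
    (P or not R): β-rule — branch into P  //  not R.
      branch 1.1 (add P):
        ○ open, literals {P=true, R=false}.
      branch 1.2 (add not R):
        ○ open, literals {P=true, R=false}.
  branch 2 (add Q):
    (P or not R): β-rule — branch into P  //  not R.
      branch 2.1 (add P):
        ○ open, literals {P=true, Q=true, R=false}.
      branch 2.2 (add not R):
        ○ open, literals {Q=true, R=false}.
0 branches closed, 4 open.
An open branch gives a countermodel: P=true, R=false (unmentioned atoms arbitrary); the premises hold there but the conclusion fails.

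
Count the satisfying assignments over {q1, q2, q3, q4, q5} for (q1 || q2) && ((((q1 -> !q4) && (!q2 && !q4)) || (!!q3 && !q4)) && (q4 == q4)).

Initial set: {((q1 || q2) && ((((q1 -> !q4) && (!q2 && !q4)) || (!!q3 && !q4)) && (q4 == q4)))}.
((q1 || q2) && ((((q1 -> !q4) && (!q2 && !q4)) || (!!q3 && !q4)) && (q4 == q4))): α-rule — add (q1 || q2), ((((q1 -> !q4) && (!q2 && !q4)) || (!!q3 && !q4)) && (q4 == q4)).
((((q1 -> !q4) && (!q2 && !q4)) || (!!q3 && !q4)) && (q4 == q4)): α-rule — add (((q1 -> !q4) && (!q2 && !q4)) || (!!q3 && !q4)), (q4 == q4).
(q1 || q2): β-rule — branch into q1  //  q2.
  branch 1 (add q1):
    (((q1 -> !q4) && (!q2 && !q4)) || (!!q3 && !q4)): β-rule — branch into ((q1 -> !q4) && (!q2 && !q4))  //  (!!q3 && !q4).
      branch 1.1 (add ((q1 -> !q4) && (!q2 && !q4))):
        ((q1 -> !q4) && (!q2 && !q4)): α-rule — add (q1 -> !q4), (!q2 && !q4).
        (!q2 && !q4): α-rule — add !q2, !q4.
        (q4 == q4): β-rule — branch into q4, q4  //  !q4, !q4.
          branch 1.1.1 (add q4, q4):
            × closes — contains both q4 and !q4.
          branch 1.1.2 (add !q4, !q4):
            (q1 -> !q4): β-rule — branch into !q1  //  !q4.
              branch 1.1.2.1 (add !q1):
                × closes — contains both q1 and !q1.
              branch 1.1.2.2 (add !q4):
                ○ open, literals {q1=true, q2=false, q4=false}.
      branch 1.2 (add (!!q3 && !q4)):
        (!!q3 && !q4): α-rule — add !!q3, !q4.
        !!q3: drop double negation, giving q3.
        (q4 == q4): β-rule — branch into q4, q4  //  !q4, !q4.
          branch 1.2.1 (add q4, q4):
            × closes — contains both q4 and !q4.
          branch 1.2.2 (add !q4, !q4):
            ○ open, literals {q1=true, q3=true, q4=false}.
  branch 2 (add q2):
    (((q1 -> !q4) && (!q2 && !q4)) || (!!q3 && !q4)): β-rule — branch into ((q1 -> !q4) && (!q2 && !q4))  //  (!!q3 && !q4).
      branch 2.1 (add ((q1 -> !q4) && (!q2 && !q4))):
        ((q1 -> !q4) && (!q2 && !q4)): α-rule — add (q1 -> !q4), (!q2 && !q4).
        (!q2 && !q4): α-rule — add !q2, !q4.
        × closes — contains both q2 and !q2.
      branch 2.2 (add (!!q3 && !q4)):
        (!!q3 && !q4): α-rule — add !!q3, !q4.
        !!q3: drop double negation, giving q3.
        (q4 == q4): β-rule — branch into q4, q4  //  !q4, !q4.
          branch 2.2.1 (add q4, q4):
            × closes — contains both q4 and !q4.
          branch 2.2.2 (add !q4, !q4):
            ○ open, literals {q2=true, q3=true, q4=false}.
5 branches closed, 3 open.
Each open branch fixes some atoms; the unmentioned ones are free. Counting distinct full assignments: branch {q1=true, q2=false, q4=false} (q3, q5) contributes 4 new; branch {q1=true, q3=true, q4=false} (q2, q5) contributes 2 new; branch {q2=true, q3=true, q4=false} (q1, q5) contributes 2 new. Total: 8.

8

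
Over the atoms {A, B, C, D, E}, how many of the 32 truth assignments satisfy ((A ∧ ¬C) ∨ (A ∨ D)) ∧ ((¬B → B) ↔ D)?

Initial set: {(((A ∧ ¬C) ∨ (A ∨ D)) ∧ ((¬B → B) ↔ D))}.
(((A ∧ ¬C) ∨ (A ∨ D)) ∧ ((¬B → B) ↔ D)): α-rule — add ((A ∧ ¬C) ∨ (A ∨ D)), ((¬B → B) ↔ D).
((A ∧ ¬C) ∨ (A ∨ D)): β-rule — branch into (A ∧ ¬C)  //  (A ∨ D).
  branch 1 (add (A ∧ ¬C)):
    (A ∧ ¬C): α-rule — add A, ¬C.
    ((¬B → B) ↔ D): β-rule — branch into (¬B → B), D  //  ¬(¬B → B), ¬D.
      branch 1.1 (add (¬B → B), D):
        (¬B → B): β-rule — branch into ¬¬B  //  B.
          branch 1.1.1 (add ¬¬B):
            ○ open, literals {A=T, B=T, C=F, D=T}.
          branch 1.1.2 (add B):
            ○ open, literals {A=T, B=T, C=F, D=T}.
      branch 1.2 (add ¬(¬B → B), ¬D):
        ¬(¬B → B): α-rule — add ¬B, ¬B.
        ○ open, literals {A=T, B=F, C=F, D=F}.
  branch 2 (add (A ∨ D)):
    ((¬B → B) ↔ D): β-rule — branch into (¬B → B), D  //  ¬(¬B → B), ¬D.
      branch 2.1 (add (¬B → B), D):
        (A ∨ D): β-rule — branch into A  //  D.
          branch 2.1.1 (add A):
            (¬B → B): β-rule — branch into ¬¬B  //  B.
              branch 2.1.1.1 (add ¬¬B):
                ○ open, literals {A=T, B=T, D=T}.
              branch 2.1.1.2 (add B):
                ○ open, literals {A=T, B=T, D=T}.
          branch 2.1.2 (add D):
            (¬B → B): β-rule — branch into ¬¬B  //  B.
              branch 2.1.2.1 (add ¬¬B):
                ○ open, literals {B=T, D=T}.
              branch 2.1.2.2 (add B):
                ○ open, literals {B=T, D=T}.
      branch 2.2 (add ¬(¬B → B), ¬D):
        ¬(¬B → B): α-rule — add ¬B, ¬B.
        (A ∨ D): β-rule — branch into A  //  D.
          branch 2.2.1 (add A):
            ○ open, literals {A=T, B=F, D=F}.
          branch 2.2.2 (add D):
            × closes — contains both D and ¬D.
1 branch closed, 8 open.
Each open branch fixes some atoms; the unmentioned ones are free. Counting distinct full assignments: branch {A=T, B=T, C=F, D=T} (E) contributes 2 new; branch {A=T, B=T, C=F, D=T} (E) contributes 0 new; branch {A=T, B=F, C=F, D=F} (E) contributes 2 new; branch {A=T, B=T, D=T} (C, E) contributes 2 new; branch {A=T, B=T, D=T} (C, E) contributes 0 new; branch {B=T, D=T} (A, C, E) contributes 4 new; branch {B=T, D=T} (A, C, E) contributes 0 new; branch {A=T, B=F, D=F} (C, E) contributes 2 new. Total: 12.

12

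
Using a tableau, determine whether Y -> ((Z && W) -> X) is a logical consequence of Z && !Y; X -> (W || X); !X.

Initial set: {(Z && !Y); (X -> (W || X)); !X; !(Y -> ((Z && W) -> X))}.
(Z && !Y): α-rule — add Z, !Y.
!(Y -> ((Z && W) -> X)): α-rule — add Y, !((Z && W) -> X).
× closes — contains both Y and !Y.
All 1 branch closes.
Every branch closed, so the premises entail the conclusion.

Yes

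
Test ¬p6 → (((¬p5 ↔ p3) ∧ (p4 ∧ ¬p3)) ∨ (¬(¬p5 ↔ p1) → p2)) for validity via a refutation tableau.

Assume the negation and expand:
Initial set: {¬(¬p6 → (((¬p5 ↔ p3) ∧ (p4 ∧ ¬p3)) ∨ (¬(¬p5 ↔ p1) → p2)))}.
¬(¬p6 → (((¬p5 ↔ p3) ∧ (p4 ∧ ¬p3)) ∨ (¬(¬p5 ↔ p1) → p2))): α-rule — add ¬p6, ¬(((¬p5 ↔ p3) ∧ (p4 ∧ ¬p3)) ∨ (¬(¬p5 ↔ p1) → p2)).
¬(((¬p5 ↔ p3) ∧ (p4 ∧ ¬p3)) ∨ (¬(¬p5 ↔ p1) → p2)): α-rule — add ¬((¬p5 ↔ p3) ∧ (p4 ∧ ¬p3)), ¬(¬(¬p5 ↔ p1) → p2).
¬(¬(¬p5 ↔ p1) → p2): α-rule — add ¬(¬p5 ↔ p1), ¬p2.
¬((¬p5 ↔ p3) ∧ (p4 ∧ ¬p3)): β-rule — branch into ¬(¬p5 ↔ p3)  //  ¬(p4 ∧ ¬p3).
  branch 1 (add ¬(¬p5 ↔ p3)):
    ¬(¬p5 ↔ p1): β-rule — branch into ¬p5, ¬p1  //  ¬¬p5, p1.
      branch 1.1 (add ¬p5, ¬p1):
        ¬(¬p5 ↔ p3): β-rule — branch into ¬p5, ¬p3  //  ¬¬p5, p3.
          branch 1.1.1 (add ¬p5, ¬p3):
            ○ open, literals {p1=F, p2=F, p3=F, p5=F, p6=F}.
          branch 1.1.2 (add ¬¬p5, p3):
            × closes — contains both p5 and ¬p5.
      branch 1.2 (add ¬¬p5, p1):
        ¬(¬p5 ↔ p3): β-rule — branch into ¬p5, ¬p3  //  ¬¬p5, p3.
          branch 1.2.1 (add ¬p5, ¬p3):
            × closes — contains both p5 and ¬p5.
          branch 1.2.2 (add ¬¬p5, p3):
            ○ open, literals {p1=T, p2=F, p3=T, p5=T, p6=F}.
  branch 2 (add ¬(p4 ∧ ¬p3)):
    ¬(¬p5 ↔ p1): β-rule — branch into ¬p5, ¬p1  //  ¬¬p5, p1.
      branch 2.1 (add ¬p5, ¬p1):
        ¬(p4 ∧ ¬p3): β-rule — branch into ¬p4  //  ¬¬p3.
          branch 2.1.1 (add ¬p4):
            ○ open, literals {p1=F, p2=F, p4=F, p5=F, p6=F}.
          branch 2.1.2 (add ¬¬p3):
            ○ open, literals {p1=F, p2=F, p3=T, p5=F, p6=F}.
      branch 2.2 (add ¬¬p5, p1):
        ¬(p4 ∧ ¬p3): β-rule — branch into ¬p4  //  ¬¬p3.
          branch 2.2.1 (add ¬p4):
            ○ open, literals {p1=T, p2=F, p4=F, p5=T, p6=F}.
          branch 2.2.2 (add ¬¬p3):
            ○ open, literals {p1=T, p2=F, p3=T, p5=T, p6=F}.
2 branches closed, 6 open.
An open branch gives a countermodel: p1=F, p2=F, p3=F, p5=F, p6=F (unmentioned atoms arbitrary); under it the original formula is false.

Not valid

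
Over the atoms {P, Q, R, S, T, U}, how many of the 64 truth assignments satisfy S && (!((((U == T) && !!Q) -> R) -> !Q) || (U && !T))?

16

Initial set: {(S && (!((((U == T) && !!Q) -> R) -> !Q) || (U && !T)))}.
(S && (!((((U == T) && !!Q) -> R) -> !Q) || (U && !T))): α-rule — add S, (!((((U == T) && !!Q) -> R) -> !Q) || (U && !T)).
(!((((U == T) && !!Q) -> R) -> !Q) || (U && !T)): β-rule — branch into !((((U == T) && !!Q) -> R) -> !Q)  //  (U && !T).
  branch 1 (add !((((U == T) && !!Q) -> R) -> !Q)):
    !((((U == T) && !!Q) -> R) -> !Q): α-rule — add (((U == T) && !!Q) -> R), !!Q.
    (((U == T) && !!Q) -> R): β-rule — branch into !((U == T) && !!Q)  //  R.
      branch 1.1 (add !((U == T) && !!Q)):
        !((U == T) && !!Q): β-rule — branch into !(U == T)  //  !!!Q.
          branch 1.1.1 (add !(U == T)):
            !(U == T): β-rule — branch into U, !T  //  !U, T.
              branch 1.1.1.1 (add U, !T):
                ○ open, literals {Q=T, S=T, T=F, U=T}.
              branch 1.1.1.2 (add !U, T):
                ○ open, literals {Q=T, S=T, T=T, U=F}.
          branch 1.1.2 (add !!!Q):
            !!!Q: drop double negation, giving !Q.
            × closes — contains both Q and !Q.
      branch 1.2 (add R):
        ○ open, literals {Q=T, R=T, S=T}.
  branch 2 (add (U && !T)):
    (U && !T): α-rule — add U, !T.
    ○ open, literals {S=T, T=F, U=T}.
1 branch closed, 4 open.
Each open branch fixes some atoms; the unmentioned ones are free. Counting distinct full assignments: branch {Q=T, S=T, T=F, U=T} (P, R) contributes 4 new; branch {Q=T, S=T, T=T, U=F} (P, R) contributes 4 new; branch {Q=T, R=T, S=T} (P, T, U) contributes 4 new; branch {S=T, T=F, U=T} (P, Q, R) contributes 4 new. Total: 16.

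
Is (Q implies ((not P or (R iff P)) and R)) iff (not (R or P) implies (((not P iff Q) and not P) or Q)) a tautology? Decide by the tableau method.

Not valid

Assume the negation and expand:
Initial set: {not ((Q implies ((not P or (R iff P)) and R)) iff (not (R or P) implies (((not P iff Q) and not P) or Q)))}.
not ((Q implies ((not P or (R iff P)) and R)) iff (not (R or P) implies (((not P iff Q) and not P) or Q))): β-rule — branch into (Q implies ((not P or (R iff P)) and R)), not (not (R or P) implies (((not P iff Q) and not P) or Q))  //  not (Q implies ((not P or (R iff P)) and R)), (not (R or P) implies (((not P iff Q) and not P) or Q)).
  branch 1 (add (Q implies ((not P or (R iff P)) and R)), not (not (R or P) implies (((not P iff Q) and not P) or Q))):
    not (not (R or P) implies (((not P iff Q) and not P) or Q)): α-rule — add not (R or P), not (((not P iff Q) and not P) or Q).
    not (R or P): α-rule — add not R, not P.
    not (((not P iff Q) and not P) or Q): α-rule — add not ((not P iff Q) and not P), not Q.
    (Q implies ((not P or (R iff P)) and R)): β-rule — branch into not Q  //  ((not P or (R iff P)) and R).
      branch 1.1 (add not Q):
        not ((not P iff Q) and not P): β-rule — branch into not (not P iff Q)  //  not not P.
          branch 1.1.1 (add not (not P iff Q)):
            not (not P iff Q): β-rule — branch into not P, not Q  //  not not P, Q.
              branch 1.1.1.1 (add not P, not Q):
                ○ open, literals {P=F, Q=F, R=F}.
              branch 1.1.1.2 (add not not P, Q):
                × closes — contains both P and not P.
          branch 1.1.2 (add not not P):
            × closes — contains both P and not P.
      branch 1.2 (add ((not P or (R iff P)) and R)):
        ((not P or (R iff P)) and R): α-rule — add (not P or (R iff P)), R.
        × closes — contains both R and not R.
  branch 2 (add not (Q implies ((not P or (R iff P)) and R)), (not (R or P) implies (((not P iff Q) and not P) or Q))):
    not (Q implies ((not P or (R iff P)) and R)): α-rule — add Q, not ((not P or (R iff P)) and R).
    (not (R or P) implies (((not P iff Q) and not P) or Q)): β-rule — branch into not not (R or P)  //  (((not P iff Q) and not P) or Q).
      branch 2.1 (add not not (R or P)):
        not ((not P or (R iff P)) and R): β-rule — branch into not (not P or (R iff P))  //  not R.
          branch 2.1.1 (add not (not P or (R iff P))):
            not (not P or (R iff P)): α-rule — add not not P, not (R iff P).
            not not (R or P): β-rule — branch into R  //  P.
              branch 2.1.1.1 (add R):
                not (R iff P): β-rule — branch into R, not P  //  not R, P.
                  branch 2.1.1.1.1 (add R, not P):
                    × closes — contains both P and not P.
                  branch 2.1.1.1.2 (add not R, P):
                    × closes — contains both R and not R.
              branch 2.1.1.2 (add P):
                not (R iff P): β-rule — branch into R, not P  //  not R, P.
                  branch 2.1.1.2.1 (add R, not P):
                    × closes — contains both P and not P.
                  branch 2.1.1.2.2 (add not R, P):
                    ○ open, literals {P=T, Q=T, R=F}.
          branch 2.1.2 (add not R):
            not not (R or P): β-rule — branch into R  //  P.
              branch 2.1.2.1 (add R):
                × closes — contains both R and not R.
              branch 2.1.2.2 (add P):
                ○ open, literals {P=T, Q=T, R=F}.
      branch 2.2 (add (((not P iff Q) and not P) or Q)):
        not ((not P or (R iff P)) and R): β-rule — branch into not (not P or (R iff P))  //  not R.
          branch 2.2.1 (add not (not P or (R iff P))):
            not (not P or (R iff P)): α-rule — add not not P, not (R iff P).
            (((not P iff Q) and not P) or Q): β-rule — branch into ((not P iff Q) and not P)  //  Q.
              branch 2.2.1.1 (add ((not P iff Q) and not P)):
                ((not P iff Q) and not P): α-rule — add (not P iff Q), not P.
                × closes — contains both P and not P.
              branch 2.2.1.2 (add Q):
                not (R iff P): β-rule — branch into R, not P  //  not R, P.
                  branch 2.2.1.2.1 (add R, not P):
                    × closes — contains both P and not P.
                  branch 2.2.1.2.2 (add not R, P):
                    ○ open, literals {P=T, Q=T, R=F}.
          branch 2.2.2 (add not R):
            (((not P iff Q) and not P) or Q): β-rule — branch into ((not P iff Q) and not P)  //  Q.
              branch 2.2.2.1 (add ((not P iff Q) and not P)):
                ((not P iff Q) and not P): α-rule — add (not P iff Q), not P.
                (not P iff Q): β-rule — branch into not P, Q  //  not not P, not Q.
                  branch 2.2.2.1.1 (add not P, Q):
                    ○ open, literals {P=F, Q=T, R=F}.
                  branch 2.2.2.1.2 (add not not P, not Q):
                    × closes — contains both P and not P.
              branch 2.2.2.2 (add Q):
                ○ open, literals {Q=T, R=F}.
10 branches closed, 6 open.
An open branch gives a countermodel: P=F, Q=F, R=F (unmentioned atoms arbitrary); under it the original formula is false.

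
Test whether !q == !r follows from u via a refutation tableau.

No

Initial set: {u; !(!q == !r)}.
!(!q == !r): β-rule — branch into !q, !!r  //  !!q, !r.
  branch 1 (add !q, !!r):
    ○ open, literals {q=0, r=1, u=1}.
  branch 2 (add !!q, !r):
    ○ open, literals {q=1, r=0, u=1}.
0 branches closed, 2 open.
An open branch gives a countermodel: q=0, r=1, u=1 (unmentioned atoms arbitrary); the premises hold there but the conclusion fails.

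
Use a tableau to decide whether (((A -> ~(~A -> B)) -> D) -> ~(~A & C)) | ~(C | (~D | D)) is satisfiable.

Initial set: {((((A -> ~(~A -> B)) -> D) -> ~(~A & C)) | ~(C | (~D | D)))}.
((((A -> ~(~A -> B)) -> D) -> ~(~A & C)) | ~(C | (~D | D))): β-rule — branch into (((A -> ~(~A -> B)) -> D) -> ~(~A & C))  //  ~(C | (~D | D)).
  branch 1 (add (((A -> ~(~A -> B)) -> D) -> ~(~A & C))):
    (((A -> ~(~A -> B)) -> D) -> ~(~A & C)): β-rule — branch into ~((A -> ~(~A -> B)) -> D)  //  ~(~A & C).
      branch 1.1 (add ~((A -> ~(~A -> B)) -> D)):
        ~((A -> ~(~A -> B)) -> D): α-rule — add (A -> ~(~A -> B)), ~D.
        (A -> ~(~A -> B)): β-rule — branch into ~A  //  ~(~A -> B).
          branch 1.1.1 (add ~A):
            ○ open, literals {A=0, D=0}.
          branch 1.1.2 (add ~(~A -> B)):
            ~(~A -> B): α-rule — add ~A, ~B.
            ○ open, literals {A=0, B=0, D=0}.
      branch 1.2 (add ~(~A & C)):
        ~(~A & C): β-rule — branch into ~~A  //  ~C.
          branch 1.2.1 (add ~~A):
            ○ open, literals {A=1}.
          branch 1.2.2 (add ~C):
            ○ open, literals {C=0}.
  branch 2 (add ~(C | (~D | D))):
    ~(C | (~D | D)): α-rule — add ~C, ~(~D | D).
    ~(~D | D): α-rule — add ~~D, ~D.
    × closes — contains both D and ~D.
1 branch closed, 4 open.
An open branch gives a satisfying assignment: A=0, D=0.

Satisfiable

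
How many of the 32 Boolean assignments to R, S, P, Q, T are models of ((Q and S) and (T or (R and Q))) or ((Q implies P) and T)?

Initial set: {(((Q and S) and (T or (R and Q))) or ((Q implies P) and T))}.
(((Q and S) and (T or (R and Q))) or ((Q implies P) and T)): β-rule — branch into ((Q and S) and (T or (R and Q)))  //  ((Q implies P) and T).
  branch 1 (add ((Q and S) and (T or (R and Q)))):
    ((Q and S) and (T or (R and Q))): α-rule — add (Q and S), (T or (R and Q)).
    (Q and S): α-rule — add Q, S.
    (T or (R and Q)): β-rule — branch into T  //  (R and Q).
      branch 1.1 (add T):
        ○ open, literals {Q=T, S=T, T=T}.
      branch 1.2 (add (R and Q)):
        (R and Q): α-rule — add R, Q.
        ○ open, literals {Q=T, R=T, S=T}.
  branch 2 (add ((Q implies P) and T)):
    ((Q implies P) and T): α-rule — add (Q implies P), T.
    (Q implies P): β-rule — branch into not Q  //  P.
      branch 2.1 (add not Q):
        ○ open, literals {Q=F, T=T}.
      branch 2.2 (add P):
        ○ open, literals {P=T, T=T}.
0 branches closed, 4 open.
Each open branch fixes some atoms; the unmentioned ones are free. Counting distinct full assignments: branch {Q=T, S=T, T=T} (R, P) contributes 4 new; branch {Q=T, R=T, S=T} (P, T) contributes 2 new; branch {Q=F, T=T} (R, S, P) contributes 8 new; branch {P=T, T=T} (R, S, Q) contributes 2 new. Total: 16.

16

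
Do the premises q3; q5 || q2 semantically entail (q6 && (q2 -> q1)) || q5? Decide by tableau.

Initial set: {T q3; T (q5 || q2); F ((q6 && (q2 -> q1)) || q5)}.
F ((q6 && (q2 -> q1)) || q5): α-rule — add F (q6 && (q2 -> q1)), F q5.
T (q5 || q2): β-rule — branch into T q5  //  T q2.
  branch 1 (add T q5):
    × closes — contains both q5 and !q5.
  branch 2 (add T q2):
    F (q6 && (q2 -> q1)): β-rule — branch into F q6  //  F (q2 -> q1).
      branch 2.1 (add F q6):
        ○ open, literals {q2=1, q3=1, q5=0, q6=0}.
      branch 2.2 (add F (q2 -> q1)):
        F (q2 -> q1): α-rule — add T q2, F q1.
        ○ open, literals {q1=0, q2=1, q3=1, q5=0}.
1 branch closed, 2 open.
An open branch gives a countermodel: q2=1, q3=1, q5=0, q6=0 (unmentioned atoms arbitrary); the premises hold there but the conclusion fails.

No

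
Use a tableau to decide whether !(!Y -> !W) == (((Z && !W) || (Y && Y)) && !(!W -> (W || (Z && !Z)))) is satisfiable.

Satisfiable

Initial set: {(!(!Y -> !W) == (((Z && !W) || (Y && Y)) && !(!W -> (W || (Z && !Z)))))}.
(!(!Y -> !W) == (((Z && !W) || (Y && Y)) && !(!W -> (W || (Z && !Z))))): β-rule — branch into !(!Y -> !W), (((Z && !W) || (Y && Y)) && !(!W -> (W || (Z && !Z))))  //  !!(!Y -> !W), !(((Z && !W) || (Y && Y)) && !(!W -> (W || (Z && !Z)))).
  branch 1 (add !(!Y -> !W), (((Z && !W) || (Y && Y)) && !(!W -> (W || (Z && !Z))))):
    !(!Y -> !W): α-rule — add !Y, !!W.
    (((Z && !W) || (Y && Y)) && !(!W -> (W || (Z && !Z)))): α-rule — add ((Z && !W) || (Y && Y)), !(!W -> (W || (Z && !Z))).
    !(!W -> (W || (Z && !Z))): α-rule — add !W, !(W || (Z && !Z)).
    × closes — contains both W and !W.
  branch 2 (add !!(!Y -> !W), !(((Z && !W) || (Y && Y)) && !(!W -> (W || (Z && !Z))))):
    !!(!Y -> !W): β-rule — branch into !!Y  //  !W.
      branch 2.1 (add !!Y):
        !(((Z && !W) || (Y && Y)) && !(!W -> (W || (Z && !Z)))): β-rule — branch into !((Z && !W) || (Y && Y))  //  !!(!W -> (W || (Z && !Z))).
          branch 2.1.1 (add !((Z && !W) || (Y && Y))):
            !((Z && !W) || (Y && Y)): α-rule — add !(Z && !W), !(Y && Y).
            !(Z && !W): β-rule — branch into !Z  //  !!W.
              branch 2.1.1.1 (add !Z):
                !(Y && Y): β-rule — branch into !Y  //  !Y.
                  branch 2.1.1.1.1 (add !Y):
                    × closes — contains both Y and !Y.
                  branch 2.1.1.1.2 (add !Y):
                    × closes — contains both Y and !Y.
              branch 2.1.1.2 (add !!W):
                !(Y && Y): β-rule — branch into !Y  //  !Y.
                  branch 2.1.1.2.1 (add !Y):
                    × closes — contains both Y and !Y.
                  branch 2.1.1.2.2 (add !Y):
                    × closes — contains both Y and !Y.
          branch 2.1.2 (add !!(!W -> (W || (Z && !Z)))):
            !!(!W -> (W || (Z && !Z))): β-rule — branch into !!W  //  (W || (Z && !Z)).
              branch 2.1.2.1 (add !!W):
                ○ open, literals {W=1, Y=1}.
              branch 2.1.2.2 (add (W || (Z && !Z))):
                (W || (Z && !Z)): β-rule — branch into W  //  (Z && !Z).
                  branch 2.1.2.2.1 (add W):
                    ○ open, literals {W=1, Y=1}.
                  branch 2.1.2.2.2 (add (Z && !Z)):
                    (Z && !Z): α-rule — add Z, !Z.
                    × closes — contains both Z and !Z.
      branch 2.2 (add !W):
        !(((Z && !W) || (Y && Y)) && !(!W -> (W || (Z && !Z)))): β-rule — branch into !((Z && !W) || (Y && Y))  //  !!(!W -> (W || (Z && !Z))).
          branch 2.2.1 (add !((Z && !W) || (Y && Y))):
            !((Z && !W) || (Y && Y)): α-rule — add !(Z && !W), !(Y && Y).
            !(Z && !W): β-rule — branch into !Z  //  !!W.
              branch 2.2.1.1 (add !Z):
                !(Y && Y): β-rule — branch into !Y  //  !Y.
                  branch 2.2.1.1.1 (add !Y):
                    ○ open, literals {W=0, Y=0, Z=0}.
                  branch 2.2.1.1.2 (add !Y):
                    ○ open, literals {W=0, Y=0, Z=0}.
              branch 2.2.1.2 (add !!W):
                × closes — contains both W and !W.
          branch 2.2.2 (add !!(!W -> (W || (Z && !Z)))):
            !!(!W -> (W || (Z && !Z))): β-rule — branch into !!W  //  (W || (Z && !Z)).
              branch 2.2.2.1 (add !!W):
                × closes — contains both W and !W.
              branch 2.2.2.2 (add (W || (Z && !Z))):
                (W || (Z && !Z)): β-rule — branch into W  //  (Z && !Z).
                  branch 2.2.2.2.1 (add W):
                    × closes — contains both W and !W.
                  branch 2.2.2.2.2 (add (Z && !Z)):
                    (Z && !Z): α-rule — add Z, !Z.
                    × closes — contains both Z and !Z.
10 branches closed, 4 open.
An open branch gives a satisfying assignment: W=1, Y=1.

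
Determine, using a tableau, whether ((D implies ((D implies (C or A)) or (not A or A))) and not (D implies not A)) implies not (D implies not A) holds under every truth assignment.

Valid

Assume the negation and expand:
Initial set: {F (((D implies ((D implies (C or A)) or (not A or A))) and not (D implies not A)) implies not (D implies not A))}.
F (((D implies ((D implies (C or A)) or (not A or A))) and not (D implies not A)) implies not (D implies not A)): α-rule — add T ((D implies ((D implies (C or A)) or (not A or A))) and not (D implies not A)), F not (D implies not A).
T ((D implies ((D implies (C or A)) or (not A or A))) and not (D implies not A)): α-rule — add T (D implies ((D implies (C or A)) or (not A or A))), T not (D implies not A).
T not (D implies not A): α-rule — add T D, F not A.
F not (D implies not A): β-rule — branch into F D  //  T not A.
  branch 1 (add F D):
    × closes — contains both D and not D.
  branch 2 (add T not A):
    × closes — contains both A and not A.
All 2 branches close.
Every branch closed, so the negation is unsatisfiable and the formula is valid.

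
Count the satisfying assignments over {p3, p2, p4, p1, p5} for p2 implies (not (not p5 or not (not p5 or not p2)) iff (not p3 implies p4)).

20

Initial set: {(p2 implies (not (not p5 or not (not p5 or not p2)) iff (not p3 implies p4)))}.
(p2 implies (not (not p5 or not (not p5 or not p2)) iff (not p3 implies p4))): β-rule — branch into not p2  //  (not (not p5 or not (not p5 or not p2)) iff (not p3 implies p4)).
  branch 1 (add not p2):
    ○ open, literals {p2=F}.
  branch 2 (add (not (not p5 or not (not p5 or not p2)) iff (not p3 implies p4))):
    (not (not p5 or not (not p5 or not p2)) iff (not p3 implies p4)): β-rule — branch into not (not p5 or not (not p5 or not p2)), (not p3 implies p4)  //  not not (not p5 or not (not p5 or not p2)), not (not p3 implies p4).
      branch 2.1 (add not (not p5 or not (not p5 or not p2)), (not p3 implies p4)):
        not (not p5 or not (not p5 or not p2)): α-rule — add not not p5, not not (not p5 or not p2).
        (not p3 implies p4): β-rule — branch into not not p3  //  p4.
          branch 2.1.1 (add not not p3):
            not not (not p5 or not p2): β-rule — branch into not p5  //  not p2.
              branch 2.1.1.1 (add not p5):
                × closes — contains both p5 and not p5.
              branch 2.1.1.2 (add not p2):
                ○ open, literals {p2=F, p3=T, p5=T}.
          branch 2.1.2 (add p4):
            not not (not p5 or not p2): β-rule — branch into not p5  //  not p2.
              branch 2.1.2.1 (add not p5):
                × closes — contains both p5 and not p5.
              branch 2.1.2.2 (add not p2):
                ○ open, literals {p2=F, p4=T, p5=T}.
      branch 2.2 (add not not (not p5 or not (not p5 or not p2)), not (not p3 implies p4)):
        not (not p3 implies p4): α-rule — add not p3, not p4.
        not not (not p5 or not (not p5 or not p2)): β-rule — branch into not p5  //  not (not p5 or not p2).
          branch 2.2.1 (add not p5):
            ○ open, literals {p3=F, p4=F, p5=F}.
          branch 2.2.2 (add not (not p5 or not p2)):
            not (not p5 or not p2): α-rule — add not not p5, not not p2.
            ○ open, literals {p2=T, p3=F, p4=F, p5=T}.
2 branches closed, 5 open.
Each open branch fixes some atoms; the unmentioned ones are free. Counting distinct full assignments: branch {p2=F} (p3, p4, p1, p5) contributes 16 new; branch {p2=F, p3=T, p5=T} (p4, p1) contributes 0 new; branch {p2=F, p4=T, p5=T} (p3, p1) contributes 0 new; branch {p3=F, p4=F, p5=F} (p2, p1) contributes 2 new; branch {p2=T, p3=F, p4=F, p5=T} (p1) contributes 2 new. Total: 20.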